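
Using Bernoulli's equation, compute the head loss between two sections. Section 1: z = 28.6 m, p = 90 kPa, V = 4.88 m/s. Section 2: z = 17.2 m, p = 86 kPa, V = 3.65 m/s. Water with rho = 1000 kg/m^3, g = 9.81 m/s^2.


Total head at each section: H = z + p/(rho*g) + V^2/(2g).
H1 = 28.6 + 90*1000/(1000*9.81) + 4.88^2/(2*9.81)
   = 28.6 + 9.174 + 1.2138
   = 38.988 m.
H2 = 17.2 + 86*1000/(1000*9.81) + 3.65^2/(2*9.81)
   = 17.2 + 8.767 + 0.679
   = 26.646 m.
h_L = H1 - H2 = 38.988 - 26.646 = 12.343 m.

12.343


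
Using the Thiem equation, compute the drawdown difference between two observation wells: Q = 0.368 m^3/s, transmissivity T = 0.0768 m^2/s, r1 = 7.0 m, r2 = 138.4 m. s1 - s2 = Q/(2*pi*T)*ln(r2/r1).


Thiem equation: s1 - s2 = Q/(2*pi*T) * ln(r2/r1).
ln(r2/r1) = ln(138.4/7.0) = 2.9842.
Q/(2*pi*T) = 0.368 / (2*pi*0.0768) = 0.368 / 0.4825 = 0.7626.
s1 - s2 = 0.7626 * 2.9842 = 2.2758 m.

2.2758


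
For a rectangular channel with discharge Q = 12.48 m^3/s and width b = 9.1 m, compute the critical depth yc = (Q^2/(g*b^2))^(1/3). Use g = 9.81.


Using yc = (Q^2 / (g * b^2))^(1/3):
Q^2 = 12.48^2 = 155.75.
g * b^2 = 9.81 * 9.1^2 = 9.81 * 82.81 = 812.37.
Q^2 / (g*b^2) = 155.75 / 812.37 = 0.1917.
yc = 0.1917^(1/3) = 0.5766 m.

0.5766


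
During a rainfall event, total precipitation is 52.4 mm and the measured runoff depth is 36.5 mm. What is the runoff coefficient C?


The runoff coefficient C = runoff depth / rainfall depth.
C = 36.5 / 52.4
  = 0.6966.

0.6966


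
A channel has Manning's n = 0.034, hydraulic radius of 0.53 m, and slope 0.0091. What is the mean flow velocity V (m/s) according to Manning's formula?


Manning's equation gives V = (1/n) * R^(2/3) * S^(1/2).
First, compute R^(2/3) = 0.53^(2/3) = 0.6549.
Next, S^(1/2) = 0.0091^(1/2) = 0.095394.
Then 1/n = 1/0.034 = 29.41.
V = 29.41 * 0.6549 * 0.095394 = 1.8375 m/s.

1.8375


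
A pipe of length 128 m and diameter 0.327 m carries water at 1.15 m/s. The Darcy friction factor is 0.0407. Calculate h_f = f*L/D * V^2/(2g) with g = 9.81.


Darcy-Weisbach equation: h_f = f * (L/D) * V^2/(2g).
f * L/D = 0.0407 * 128/0.327 = 15.9315.
V^2/(2g) = 1.15^2 / (2*9.81) = 1.3225 / 19.62 = 0.0674 m.
h_f = 15.9315 * 0.0674 = 1.074 m.

1.074


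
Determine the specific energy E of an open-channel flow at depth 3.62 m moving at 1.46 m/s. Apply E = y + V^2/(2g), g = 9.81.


Specific energy E = y + V^2/(2g).
Velocity head = V^2/(2g) = 1.46^2 / (2*9.81) = 2.1316 / 19.62 = 0.1086 m.
E = 3.62 + 0.1086 = 3.7286 m.

3.7286


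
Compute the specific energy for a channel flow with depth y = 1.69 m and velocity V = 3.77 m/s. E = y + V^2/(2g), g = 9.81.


Specific energy E = y + V^2/(2g).
Velocity head = V^2/(2g) = 3.77^2 / (2*9.81) = 14.2129 / 19.62 = 0.7244 m.
E = 1.69 + 0.7244 = 2.4144 m.

2.4144


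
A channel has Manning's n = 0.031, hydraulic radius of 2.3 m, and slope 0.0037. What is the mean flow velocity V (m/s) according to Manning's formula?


Manning's equation gives V = (1/n) * R^(2/3) * S^(1/2).
First, compute R^(2/3) = 2.3^(2/3) = 1.7424.
Next, S^(1/2) = 0.0037^(1/2) = 0.060828.
Then 1/n = 1/0.031 = 32.26.
V = 32.26 * 1.7424 * 0.060828 = 3.4189 m/s.

3.4189


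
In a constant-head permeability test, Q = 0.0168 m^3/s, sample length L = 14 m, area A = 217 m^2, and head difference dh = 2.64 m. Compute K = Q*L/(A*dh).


From K = Q*L / (A*dh):
Numerator: Q*L = 0.0168 * 14 = 0.2352.
Denominator: A*dh = 217 * 2.64 = 572.88.
K = 0.2352 / 572.88 = 0.000411 m/s.

0.000411


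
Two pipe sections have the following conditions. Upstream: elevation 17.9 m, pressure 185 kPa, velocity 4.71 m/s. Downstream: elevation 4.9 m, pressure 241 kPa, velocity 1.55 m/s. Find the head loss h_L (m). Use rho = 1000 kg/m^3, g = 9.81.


Total head at each section: H = z + p/(rho*g) + V^2/(2g).
H1 = 17.9 + 185*1000/(1000*9.81) + 4.71^2/(2*9.81)
   = 17.9 + 18.858 + 1.1307
   = 37.889 m.
H2 = 4.9 + 241*1000/(1000*9.81) + 1.55^2/(2*9.81)
   = 4.9 + 24.567 + 0.1225
   = 29.589 m.
h_L = H1 - H2 = 37.889 - 29.589 = 8.3 m.

8.3


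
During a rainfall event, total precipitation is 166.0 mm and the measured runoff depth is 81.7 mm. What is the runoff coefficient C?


The runoff coefficient C = runoff depth / rainfall depth.
C = 81.7 / 166.0
  = 0.4922.

0.4922


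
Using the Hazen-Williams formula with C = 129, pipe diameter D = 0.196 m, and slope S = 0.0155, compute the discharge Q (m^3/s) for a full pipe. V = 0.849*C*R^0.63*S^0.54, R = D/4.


For a full circular pipe, R = D/4 = 0.196/4 = 0.049 m.
V = 0.849 * 129 * 0.049^0.63 * 0.0155^0.54
  = 0.849 * 129 * 0.149563 * 0.105385
  = 1.7262 m/s.
Pipe area A = pi*D^2/4 = pi*0.196^2/4 = 0.0302 m^2.
Q = A * V = 0.0302 * 1.7262 = 0.0521 m^3/s.

0.0521


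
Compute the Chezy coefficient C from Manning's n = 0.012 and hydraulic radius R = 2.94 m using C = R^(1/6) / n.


The Chezy coefficient relates to Manning's n through C = R^(1/6) / n.
R^(1/6) = 2.94^(1/6) = 1.1969.
C = 1.1969 / 0.012 = 99.74 m^(1/2)/s.

99.74


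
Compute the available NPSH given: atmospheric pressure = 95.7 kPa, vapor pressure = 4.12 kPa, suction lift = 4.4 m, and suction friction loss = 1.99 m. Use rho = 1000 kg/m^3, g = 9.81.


NPSHa = p_atm/(rho*g) - z_s - hf_s - p_vap/(rho*g).
p_atm/(rho*g) = 95.7*1000 / (1000*9.81) = 9.755 m.
p_vap/(rho*g) = 4.12*1000 / (1000*9.81) = 0.42 m.
NPSHa = 9.755 - 4.4 - 1.99 - 0.42
      = 2.95 m.

2.95


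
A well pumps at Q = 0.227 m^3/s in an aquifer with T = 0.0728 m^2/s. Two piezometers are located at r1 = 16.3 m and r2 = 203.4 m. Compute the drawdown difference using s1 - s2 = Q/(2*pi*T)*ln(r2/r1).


Thiem equation: s1 - s2 = Q/(2*pi*T) * ln(r2/r1).
ln(r2/r1) = ln(203.4/16.3) = 2.524.
Q/(2*pi*T) = 0.227 / (2*pi*0.0728) = 0.227 / 0.4574 = 0.4963.
s1 - s2 = 0.4963 * 2.524 = 1.2526 m.

1.2526


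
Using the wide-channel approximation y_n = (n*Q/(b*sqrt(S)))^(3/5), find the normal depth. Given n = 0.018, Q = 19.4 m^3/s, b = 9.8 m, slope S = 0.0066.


We use the wide-channel approximation y_n = (n*Q/(b*sqrt(S)))^(3/5).
sqrt(S) = sqrt(0.0066) = 0.08124.
Numerator: n*Q = 0.018 * 19.4 = 0.3492.
Denominator: b*sqrt(S) = 9.8 * 0.08124 = 0.796152.
arg = 0.4386.
y_n = 0.4386^(3/5) = 0.6099 m.

0.6099


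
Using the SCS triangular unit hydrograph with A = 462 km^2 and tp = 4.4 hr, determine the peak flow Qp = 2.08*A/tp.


SCS formula: Qp = 2.08 * A / tp.
Qp = 2.08 * 462 / 4.4
   = 960.96 / 4.4
   = 218.4 m^3/s per cm.

218.4


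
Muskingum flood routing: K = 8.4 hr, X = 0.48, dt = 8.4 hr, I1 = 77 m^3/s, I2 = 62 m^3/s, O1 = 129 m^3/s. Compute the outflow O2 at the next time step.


Muskingum coefficients:
denom = 2*K*(1-X) + dt = 2*8.4*(1-0.48) + 8.4 = 17.136.
C0 = (dt - 2*K*X)/denom = (8.4 - 2*8.4*0.48)/17.136 = 0.0196.
C1 = (dt + 2*K*X)/denom = (8.4 + 2*8.4*0.48)/17.136 = 0.9608.
C2 = (2*K*(1-X) - dt)/denom = 0.0196.
O2 = C0*I2 + C1*I1 + C2*O1
   = 0.0196*62 + 0.9608*77 + 0.0196*129
   = 77.73 m^3/s.

77.73


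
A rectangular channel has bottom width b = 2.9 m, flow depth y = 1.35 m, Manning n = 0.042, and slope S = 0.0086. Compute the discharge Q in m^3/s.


For a rectangular channel, the cross-sectional area A = b * y = 2.9 * 1.35 = 3.92 m^2.
The wetted perimeter P = b + 2y = 2.9 + 2*1.35 = 5.6 m.
Hydraulic radius R = A/P = 3.92/5.6 = 0.6991 m.
Velocity V = (1/n)*R^(2/3)*S^(1/2) = (1/0.042)*0.6991^(2/3)*0.0086^(1/2) = 1.7393 m/s.
Discharge Q = A * V = 3.92 * 1.7393 = 6.809 m^3/s.

6.809


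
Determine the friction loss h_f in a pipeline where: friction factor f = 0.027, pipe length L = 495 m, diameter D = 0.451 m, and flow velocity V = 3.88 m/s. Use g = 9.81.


Darcy-Weisbach equation: h_f = f * (L/D) * V^2/(2g).
f * L/D = 0.027 * 495/0.451 = 29.6341.
V^2/(2g) = 3.88^2 / (2*9.81) = 15.0544 / 19.62 = 0.7673 m.
h_f = 29.6341 * 0.7673 = 22.738 m.

22.738


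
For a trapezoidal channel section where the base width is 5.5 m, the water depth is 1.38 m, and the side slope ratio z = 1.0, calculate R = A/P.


For a trapezoidal section with side slope z:
A = (b + z*y)*y = (5.5 + 1.0*1.38)*1.38 = 9.494 m^2.
P = b + 2*y*sqrt(1 + z^2) = 5.5 + 2*1.38*sqrt(1 + 1.0^2) = 9.403 m.
R = A/P = 9.494 / 9.403 = 1.0097 m.

1.0097


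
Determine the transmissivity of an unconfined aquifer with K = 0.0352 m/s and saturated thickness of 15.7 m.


Transmissivity is defined as T = K * h.
T = 0.0352 * 15.7
  = 0.5526 m^2/s.

0.5526


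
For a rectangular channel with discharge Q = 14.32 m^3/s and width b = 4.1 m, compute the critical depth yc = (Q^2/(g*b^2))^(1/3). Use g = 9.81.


Using yc = (Q^2 / (g * b^2))^(1/3):
Q^2 = 14.32^2 = 205.06.
g * b^2 = 9.81 * 4.1^2 = 9.81 * 16.81 = 164.91.
Q^2 / (g*b^2) = 205.06 / 164.91 = 1.2435.
yc = 1.2435^(1/3) = 1.0753 m.

1.0753


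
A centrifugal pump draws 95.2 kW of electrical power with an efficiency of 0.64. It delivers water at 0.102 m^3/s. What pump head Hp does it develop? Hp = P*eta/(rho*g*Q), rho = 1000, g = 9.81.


Pump head formula: Hp = P * eta / (rho * g * Q).
Numerator: P * eta = 95.2 * 1000 * 0.64 = 60928.0 W.
Denominator: rho * g * Q = 1000 * 9.81 * 0.102 = 1000.62.
Hp = 60928.0 / 1000.62 = 60.89 m.

60.89


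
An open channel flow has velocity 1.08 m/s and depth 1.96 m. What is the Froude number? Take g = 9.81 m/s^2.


The Froude number is defined as Fr = V / sqrt(g*y).
g*y = 9.81 * 1.96 = 19.2276.
sqrt(g*y) = sqrt(19.2276) = 4.3849.
Fr = 1.08 / 4.3849 = 0.2463.

0.2463


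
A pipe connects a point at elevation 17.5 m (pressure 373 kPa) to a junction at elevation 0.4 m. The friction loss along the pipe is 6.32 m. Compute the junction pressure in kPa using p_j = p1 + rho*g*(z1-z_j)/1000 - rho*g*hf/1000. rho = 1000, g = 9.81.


Junction pressure: p_j = p1 + rho*g*(z1 - z_j)/1000 - rho*g*hf/1000.
Elevation term = 1000*9.81*(17.5 - 0.4)/1000 = 167.751 kPa.
Friction term = 1000*9.81*6.32/1000 = 61.999 kPa.
p_j = 373 + 167.751 - 61.999 = 478.75 kPa.

478.75


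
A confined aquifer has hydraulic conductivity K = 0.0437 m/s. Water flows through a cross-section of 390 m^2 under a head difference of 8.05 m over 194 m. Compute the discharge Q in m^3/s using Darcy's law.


Darcy's law: Q = K * A * i, where i = dh/L.
Hydraulic gradient i = 8.05 / 194 = 0.041495.
Q = 0.0437 * 390 * 0.041495
  = 0.7072 m^3/s.

0.7072


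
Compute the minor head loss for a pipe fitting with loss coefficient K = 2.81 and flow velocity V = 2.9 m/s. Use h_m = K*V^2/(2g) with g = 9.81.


Minor loss formula: h_m = K * V^2/(2g).
V^2 = 2.9^2 = 8.41.
V^2/(2g) = 8.41 / 19.62 = 0.4286 m.
h_m = 2.81 * 0.4286 = 1.2045 m.

1.2045


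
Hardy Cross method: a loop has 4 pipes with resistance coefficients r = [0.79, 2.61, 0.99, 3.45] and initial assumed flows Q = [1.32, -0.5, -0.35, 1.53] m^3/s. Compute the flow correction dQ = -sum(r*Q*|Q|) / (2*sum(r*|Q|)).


Numerator terms (r*Q*|Q|): 0.79*1.32*|1.32| = 1.3765; 2.61*-0.5*|-0.5| = -0.6525; 0.99*-0.35*|-0.35| = -0.1213; 3.45*1.53*|1.53| = 8.0761.
Sum of numerator = 8.6788.
Denominator terms (r*|Q|): 0.79*|1.32| = 1.0428; 2.61*|-0.5| = 1.305; 0.99*|-0.35| = 0.3465; 3.45*|1.53| = 5.2785.
2 * sum of denominator = 2 * 7.9728 = 15.9456.
dQ = -8.6788 / 15.9456 = -0.5443 m^3/s.

-0.5443


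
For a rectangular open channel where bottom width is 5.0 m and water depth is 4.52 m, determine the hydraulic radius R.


For a rectangular section:
Flow area A = b * y = 5.0 * 4.52 = 22.6 m^2.
Wetted perimeter P = b + 2y = 5.0 + 2*4.52 = 14.04 m.
Hydraulic radius R = A/P = 22.6 / 14.04 = 1.6097 m.

1.6097


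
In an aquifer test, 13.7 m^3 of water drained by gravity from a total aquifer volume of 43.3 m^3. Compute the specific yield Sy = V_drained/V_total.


Specific yield Sy = Volume drained / Total volume.
Sy = 13.7 / 43.3
   = 0.3164.

0.3164


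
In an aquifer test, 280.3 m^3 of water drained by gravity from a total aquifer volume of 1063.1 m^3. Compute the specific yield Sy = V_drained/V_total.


Specific yield Sy = Volume drained / Total volume.
Sy = 280.3 / 1063.1
   = 0.2637.

0.2637


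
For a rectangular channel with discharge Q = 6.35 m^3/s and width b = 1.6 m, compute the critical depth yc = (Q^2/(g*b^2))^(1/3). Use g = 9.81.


Using yc = (Q^2 / (g * b^2))^(1/3):
Q^2 = 6.35^2 = 40.32.
g * b^2 = 9.81 * 1.6^2 = 9.81 * 2.56 = 25.11.
Q^2 / (g*b^2) = 40.32 / 25.11 = 1.6057.
yc = 1.6057^(1/3) = 1.171 m.

1.171


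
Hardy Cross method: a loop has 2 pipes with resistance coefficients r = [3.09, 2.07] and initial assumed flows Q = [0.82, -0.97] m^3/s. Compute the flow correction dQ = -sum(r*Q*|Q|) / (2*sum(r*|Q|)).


Numerator terms (r*Q*|Q|): 3.09*0.82*|0.82| = 2.0777; 2.07*-0.97*|-0.97| = -1.9477.
Sum of numerator = 0.1301.
Denominator terms (r*|Q|): 3.09*|0.82| = 2.5338; 2.07*|-0.97| = 2.0079.
2 * sum of denominator = 2 * 4.5417 = 9.0834.
dQ = -0.1301 / 9.0834 = -0.0143 m^3/s.

-0.0143


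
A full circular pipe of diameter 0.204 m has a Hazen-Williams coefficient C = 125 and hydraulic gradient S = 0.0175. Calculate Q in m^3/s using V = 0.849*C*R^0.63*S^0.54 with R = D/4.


For a full circular pipe, R = D/4 = 0.204/4 = 0.051 m.
V = 0.849 * 125 * 0.051^0.63 * 0.0175^0.54
  = 0.849 * 125 * 0.15338 * 0.112523
  = 1.8316 m/s.
Pipe area A = pi*D^2/4 = pi*0.204^2/4 = 0.0327 m^2.
Q = A * V = 0.0327 * 1.8316 = 0.0599 m^3/s.

0.0599


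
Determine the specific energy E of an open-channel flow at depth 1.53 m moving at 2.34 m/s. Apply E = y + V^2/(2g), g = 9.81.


Specific energy E = y + V^2/(2g).
Velocity head = V^2/(2g) = 2.34^2 / (2*9.81) = 5.4756 / 19.62 = 0.2791 m.
E = 1.53 + 0.2791 = 1.8091 m.

1.8091


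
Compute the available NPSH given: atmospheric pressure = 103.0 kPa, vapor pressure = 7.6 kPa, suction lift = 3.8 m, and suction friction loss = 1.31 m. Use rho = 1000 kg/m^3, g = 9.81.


NPSHa = p_atm/(rho*g) - z_s - hf_s - p_vap/(rho*g).
p_atm/(rho*g) = 103.0*1000 / (1000*9.81) = 10.499 m.
p_vap/(rho*g) = 7.6*1000 / (1000*9.81) = 0.775 m.
NPSHa = 10.499 - 3.8 - 1.31 - 0.775
      = 4.61 m.

4.61


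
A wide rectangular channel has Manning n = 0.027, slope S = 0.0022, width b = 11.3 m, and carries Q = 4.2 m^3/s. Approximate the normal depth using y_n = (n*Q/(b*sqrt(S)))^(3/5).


We use the wide-channel approximation y_n = (n*Q/(b*sqrt(S)))^(3/5).
sqrt(S) = sqrt(0.0022) = 0.046904.
Numerator: n*Q = 0.027 * 4.2 = 0.1134.
Denominator: b*sqrt(S) = 11.3 * 0.046904 = 0.530015.
arg = 0.214.
y_n = 0.214^(3/5) = 0.3965 m.

0.3965


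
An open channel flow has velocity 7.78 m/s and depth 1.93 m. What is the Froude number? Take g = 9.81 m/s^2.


The Froude number is defined as Fr = V / sqrt(g*y).
g*y = 9.81 * 1.93 = 18.9333.
sqrt(g*y) = sqrt(18.9333) = 4.3512.
Fr = 7.78 / 4.3512 = 1.788.

1.788


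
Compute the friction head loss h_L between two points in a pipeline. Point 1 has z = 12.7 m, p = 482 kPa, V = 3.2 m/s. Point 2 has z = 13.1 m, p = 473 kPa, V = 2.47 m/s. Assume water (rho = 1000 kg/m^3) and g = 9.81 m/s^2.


Total head at each section: H = z + p/(rho*g) + V^2/(2g).
H1 = 12.7 + 482*1000/(1000*9.81) + 3.2^2/(2*9.81)
   = 12.7 + 49.134 + 0.5219
   = 62.355 m.
H2 = 13.1 + 473*1000/(1000*9.81) + 2.47^2/(2*9.81)
   = 13.1 + 48.216 + 0.311
   = 61.627 m.
h_L = H1 - H2 = 62.355 - 61.627 = 0.728 m.

0.728


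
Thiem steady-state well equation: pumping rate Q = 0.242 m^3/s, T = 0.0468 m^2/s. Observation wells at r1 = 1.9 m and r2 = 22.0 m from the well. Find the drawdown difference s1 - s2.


Thiem equation: s1 - s2 = Q/(2*pi*T) * ln(r2/r1).
ln(r2/r1) = ln(22.0/1.9) = 2.4492.
Q/(2*pi*T) = 0.242 / (2*pi*0.0468) = 0.242 / 0.2941 = 0.823.
s1 - s2 = 0.823 * 2.4492 = 2.0156 m.

2.0156


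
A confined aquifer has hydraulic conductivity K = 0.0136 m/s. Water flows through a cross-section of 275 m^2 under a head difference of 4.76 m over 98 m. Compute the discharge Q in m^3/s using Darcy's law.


Darcy's law: Q = K * A * i, where i = dh/L.
Hydraulic gradient i = 4.76 / 98 = 0.048571.
Q = 0.0136 * 275 * 0.048571
  = 0.1817 m^3/s.

0.1817


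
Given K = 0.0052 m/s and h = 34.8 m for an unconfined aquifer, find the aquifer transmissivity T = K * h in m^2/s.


Transmissivity is defined as T = K * h.
T = 0.0052 * 34.8
  = 0.181 m^2/s.

0.181


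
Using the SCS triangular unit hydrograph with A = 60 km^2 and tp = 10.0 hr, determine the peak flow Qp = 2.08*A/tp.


SCS formula: Qp = 2.08 * A / tp.
Qp = 2.08 * 60 / 10.0
   = 124.8 / 10.0
   = 12.48 m^3/s per cm.

12.48


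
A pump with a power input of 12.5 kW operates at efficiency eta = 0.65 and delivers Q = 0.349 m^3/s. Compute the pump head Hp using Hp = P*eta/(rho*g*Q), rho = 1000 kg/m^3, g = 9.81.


Pump head formula: Hp = P * eta / (rho * g * Q).
Numerator: P * eta = 12.5 * 1000 * 0.65 = 8125.0 W.
Denominator: rho * g * Q = 1000 * 9.81 * 0.349 = 3423.69.
Hp = 8125.0 / 3423.69 = 2.37 m.

2.37


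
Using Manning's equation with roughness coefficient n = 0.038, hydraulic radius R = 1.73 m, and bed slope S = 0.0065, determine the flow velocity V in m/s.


Manning's equation gives V = (1/n) * R^(2/3) * S^(1/2).
First, compute R^(2/3) = 1.73^(2/3) = 1.4411.
Next, S^(1/2) = 0.0065^(1/2) = 0.080623.
Then 1/n = 1/0.038 = 26.32.
V = 26.32 * 1.4411 * 0.080623 = 3.0575 m/s.

3.0575


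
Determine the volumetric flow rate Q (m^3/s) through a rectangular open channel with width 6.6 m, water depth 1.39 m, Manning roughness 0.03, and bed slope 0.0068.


For a rectangular channel, the cross-sectional area A = b * y = 6.6 * 1.39 = 9.17 m^2.
The wetted perimeter P = b + 2y = 6.6 + 2*1.39 = 9.38 m.
Hydraulic radius R = A/P = 9.17/9.38 = 0.978 m.
Velocity V = (1/n)*R^(2/3)*S^(1/2) = (1/0.03)*0.978^(2/3)*0.0068^(1/2) = 2.7083 m/s.
Discharge Q = A * V = 9.17 * 2.7083 = 24.846 m^3/s.

24.846


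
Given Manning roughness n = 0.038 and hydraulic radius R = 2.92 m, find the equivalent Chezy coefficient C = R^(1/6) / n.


The Chezy coefficient relates to Manning's n through C = R^(1/6) / n.
R^(1/6) = 2.92^(1/6) = 1.195539.
C = 1.195539 / 0.038 = 31.46 m^(1/2)/s.

31.46


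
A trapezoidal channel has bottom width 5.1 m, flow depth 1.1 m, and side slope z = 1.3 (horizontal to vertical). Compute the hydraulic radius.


For a trapezoidal section with side slope z:
A = (b + z*y)*y = (5.1 + 1.3*1.1)*1.1 = 7.183 m^2.
P = b + 2*y*sqrt(1 + z^2) = 5.1 + 2*1.1*sqrt(1 + 1.3^2) = 8.708 m.
R = A/P = 7.183 / 8.708 = 0.8248 m.

0.8248


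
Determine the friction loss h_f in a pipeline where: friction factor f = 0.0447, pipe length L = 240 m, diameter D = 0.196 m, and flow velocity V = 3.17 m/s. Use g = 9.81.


Darcy-Weisbach equation: h_f = f * (L/D) * V^2/(2g).
f * L/D = 0.0447 * 240/0.196 = 54.7347.
V^2/(2g) = 3.17^2 / (2*9.81) = 10.0489 / 19.62 = 0.5122 m.
h_f = 54.7347 * 0.5122 = 28.034 m.

28.034


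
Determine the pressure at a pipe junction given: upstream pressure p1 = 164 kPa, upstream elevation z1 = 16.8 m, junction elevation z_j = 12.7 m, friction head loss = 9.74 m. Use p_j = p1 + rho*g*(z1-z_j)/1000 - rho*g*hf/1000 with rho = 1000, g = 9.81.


Junction pressure: p_j = p1 + rho*g*(z1 - z_j)/1000 - rho*g*hf/1000.
Elevation term = 1000*9.81*(16.8 - 12.7)/1000 = 40.221 kPa.
Friction term = 1000*9.81*9.74/1000 = 95.549 kPa.
p_j = 164 + 40.221 - 95.549 = 108.67 kPa.

108.67


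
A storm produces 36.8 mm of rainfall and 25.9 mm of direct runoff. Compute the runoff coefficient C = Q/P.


The runoff coefficient C = runoff depth / rainfall depth.
C = 25.9 / 36.8
  = 0.7038.

0.7038


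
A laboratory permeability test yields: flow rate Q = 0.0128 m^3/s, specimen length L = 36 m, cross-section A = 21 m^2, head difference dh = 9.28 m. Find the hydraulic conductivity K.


From K = Q*L / (A*dh):
Numerator: Q*L = 0.0128 * 36 = 0.4608.
Denominator: A*dh = 21 * 9.28 = 194.88.
K = 0.4608 / 194.88 = 0.002365 m/s.

0.002365


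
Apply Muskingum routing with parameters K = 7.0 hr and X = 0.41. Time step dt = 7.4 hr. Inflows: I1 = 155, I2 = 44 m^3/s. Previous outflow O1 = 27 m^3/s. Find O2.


Muskingum coefficients:
denom = 2*K*(1-X) + dt = 2*7.0*(1-0.41) + 7.4 = 15.66.
C0 = (dt - 2*K*X)/denom = (7.4 - 2*7.0*0.41)/15.66 = 0.106.
C1 = (dt + 2*K*X)/denom = (7.4 + 2*7.0*0.41)/15.66 = 0.8391.
C2 = (2*K*(1-X) - dt)/denom = 0.0549.
O2 = C0*I2 + C1*I1 + C2*O1
   = 0.106*44 + 0.8391*155 + 0.0549*27
   = 136.2 m^3/s.

136.2


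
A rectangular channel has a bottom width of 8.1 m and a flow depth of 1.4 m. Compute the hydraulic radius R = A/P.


For a rectangular section:
Flow area A = b * y = 8.1 * 1.4 = 11.34 m^2.
Wetted perimeter P = b + 2y = 8.1 + 2*1.4 = 10.9 m.
Hydraulic radius R = A/P = 11.34 / 10.9 = 1.0404 m.

1.0404


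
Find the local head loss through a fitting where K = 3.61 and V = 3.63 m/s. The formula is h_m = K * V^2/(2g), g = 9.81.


Minor loss formula: h_m = K * V^2/(2g).
V^2 = 3.63^2 = 13.1769.
V^2/(2g) = 13.1769 / 19.62 = 0.6716 m.
h_m = 3.61 * 0.6716 = 2.4245 m.

2.4245


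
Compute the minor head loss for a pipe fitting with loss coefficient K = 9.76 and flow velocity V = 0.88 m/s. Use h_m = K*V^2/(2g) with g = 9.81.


Minor loss formula: h_m = K * V^2/(2g).
V^2 = 0.88^2 = 0.7744.
V^2/(2g) = 0.7744 / 19.62 = 0.0395 m.
h_m = 9.76 * 0.0395 = 0.3852 m.

0.3852


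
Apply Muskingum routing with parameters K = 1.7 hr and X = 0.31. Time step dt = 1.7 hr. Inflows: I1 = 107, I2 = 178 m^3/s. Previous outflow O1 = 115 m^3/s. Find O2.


Muskingum coefficients:
denom = 2*K*(1-X) + dt = 2*1.7*(1-0.31) + 1.7 = 4.046.
C0 = (dt - 2*K*X)/denom = (1.7 - 2*1.7*0.31)/4.046 = 0.1597.
C1 = (dt + 2*K*X)/denom = (1.7 + 2*1.7*0.31)/4.046 = 0.6807.
C2 = (2*K*(1-X) - dt)/denom = 0.1597.
O2 = C0*I2 + C1*I1 + C2*O1
   = 0.1597*178 + 0.6807*107 + 0.1597*115
   = 119.61 m^3/s.

119.61


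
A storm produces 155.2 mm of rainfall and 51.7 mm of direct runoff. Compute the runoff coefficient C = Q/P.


The runoff coefficient C = runoff depth / rainfall depth.
C = 51.7 / 155.2
  = 0.3331.

0.3331


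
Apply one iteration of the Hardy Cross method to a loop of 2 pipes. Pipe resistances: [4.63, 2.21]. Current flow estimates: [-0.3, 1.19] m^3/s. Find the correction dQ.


Numerator terms (r*Q*|Q|): 4.63*-0.3*|-0.3| = -0.4167; 2.21*1.19*|1.19| = 3.1296.
Sum of numerator = 2.7129.
Denominator terms (r*|Q|): 4.63*|-0.3| = 1.389; 2.21*|1.19| = 2.6299.
2 * sum of denominator = 2 * 4.0189 = 8.0378.
dQ = -2.7129 / 8.0378 = -0.3375 m^3/s.

-0.3375


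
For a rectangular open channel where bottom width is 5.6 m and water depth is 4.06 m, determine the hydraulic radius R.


For a rectangular section:
Flow area A = b * y = 5.6 * 4.06 = 22.74 m^2.
Wetted perimeter P = b + 2y = 5.6 + 2*4.06 = 13.72 m.
Hydraulic radius R = A/P = 22.74 / 13.72 = 1.6571 m.

1.6571


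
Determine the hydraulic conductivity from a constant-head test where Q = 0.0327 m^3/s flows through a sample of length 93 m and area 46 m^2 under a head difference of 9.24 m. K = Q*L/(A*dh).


From K = Q*L / (A*dh):
Numerator: Q*L = 0.0327 * 93 = 3.0411.
Denominator: A*dh = 46 * 9.24 = 425.04.
K = 3.0411 / 425.04 = 0.007155 m/s.

0.007155


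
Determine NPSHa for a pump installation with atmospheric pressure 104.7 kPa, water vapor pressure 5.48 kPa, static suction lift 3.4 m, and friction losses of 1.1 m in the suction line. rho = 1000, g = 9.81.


NPSHa = p_atm/(rho*g) - z_s - hf_s - p_vap/(rho*g).
p_atm/(rho*g) = 104.7*1000 / (1000*9.81) = 10.673 m.
p_vap/(rho*g) = 5.48*1000 / (1000*9.81) = 0.559 m.
NPSHa = 10.673 - 3.4 - 1.1 - 0.559
      = 5.61 m.

5.61


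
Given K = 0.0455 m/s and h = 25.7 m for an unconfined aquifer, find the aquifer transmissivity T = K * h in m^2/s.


Transmissivity is defined as T = K * h.
T = 0.0455 * 25.7
  = 1.1693 m^2/s.

1.1693


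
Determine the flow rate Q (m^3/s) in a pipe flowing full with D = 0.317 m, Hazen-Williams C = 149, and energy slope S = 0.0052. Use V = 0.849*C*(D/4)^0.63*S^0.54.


For a full circular pipe, R = D/4 = 0.317/4 = 0.0793 m.
V = 0.849 * 149 * 0.0793^0.63 * 0.0052^0.54
  = 0.849 * 149 * 0.202474 * 0.058431
  = 1.4966 m/s.
Pipe area A = pi*D^2/4 = pi*0.317^2/4 = 0.0789 m^2.
Q = A * V = 0.0789 * 1.4966 = 0.1181 m^3/s.

0.1181


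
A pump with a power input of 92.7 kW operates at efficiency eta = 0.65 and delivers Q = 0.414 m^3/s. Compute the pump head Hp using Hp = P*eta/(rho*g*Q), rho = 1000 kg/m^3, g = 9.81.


Pump head formula: Hp = P * eta / (rho * g * Q).
Numerator: P * eta = 92.7 * 1000 * 0.65 = 60255.0 W.
Denominator: rho * g * Q = 1000 * 9.81 * 0.414 = 4061.34.
Hp = 60255.0 / 4061.34 = 14.84 m.

14.84


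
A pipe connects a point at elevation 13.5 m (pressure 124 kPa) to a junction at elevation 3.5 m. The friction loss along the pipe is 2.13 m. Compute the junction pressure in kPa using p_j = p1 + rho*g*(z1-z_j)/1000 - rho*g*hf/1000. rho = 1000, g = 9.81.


Junction pressure: p_j = p1 + rho*g*(z1 - z_j)/1000 - rho*g*hf/1000.
Elevation term = 1000*9.81*(13.5 - 3.5)/1000 = 98.1 kPa.
Friction term = 1000*9.81*2.13/1000 = 20.895 kPa.
p_j = 124 + 98.1 - 20.895 = 201.2 kPa.

201.2


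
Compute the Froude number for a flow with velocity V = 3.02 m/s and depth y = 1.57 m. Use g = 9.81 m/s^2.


The Froude number is defined as Fr = V / sqrt(g*y).
g*y = 9.81 * 1.57 = 15.4017.
sqrt(g*y) = sqrt(15.4017) = 3.9245.
Fr = 3.02 / 3.9245 = 0.7695.

0.7695


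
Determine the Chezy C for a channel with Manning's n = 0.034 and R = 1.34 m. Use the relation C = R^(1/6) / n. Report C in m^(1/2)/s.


The Chezy coefficient relates to Manning's n through C = R^(1/6) / n.
R^(1/6) = 1.34^(1/6) = 1.049988.
C = 1.049988 / 0.034 = 30.88 m^(1/2)/s.

30.88


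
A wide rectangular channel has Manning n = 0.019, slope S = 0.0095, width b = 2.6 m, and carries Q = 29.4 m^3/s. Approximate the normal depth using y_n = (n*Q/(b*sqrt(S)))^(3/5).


We use the wide-channel approximation y_n = (n*Q/(b*sqrt(S)))^(3/5).
sqrt(S) = sqrt(0.0095) = 0.097468.
Numerator: n*Q = 0.019 * 29.4 = 0.5586.
Denominator: b*sqrt(S) = 2.6 * 0.097468 = 0.253417.
arg = 2.2043.
y_n = 2.2043^(3/5) = 1.6068 m.

1.6068


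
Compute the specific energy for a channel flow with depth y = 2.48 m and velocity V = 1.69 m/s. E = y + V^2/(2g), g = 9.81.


Specific energy E = y + V^2/(2g).
Velocity head = V^2/(2g) = 1.69^2 / (2*9.81) = 2.8561 / 19.62 = 0.1456 m.
E = 2.48 + 0.1456 = 2.6256 m.

2.6256


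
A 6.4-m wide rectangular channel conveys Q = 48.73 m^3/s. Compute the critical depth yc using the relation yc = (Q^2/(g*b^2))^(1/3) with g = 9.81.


Using yc = (Q^2 / (g * b^2))^(1/3):
Q^2 = 48.73^2 = 2374.61.
g * b^2 = 9.81 * 6.4^2 = 9.81 * 40.96 = 401.82.
Q^2 / (g*b^2) = 2374.61 / 401.82 = 5.9096.
yc = 5.9096^(1/3) = 1.808 m.

1.808


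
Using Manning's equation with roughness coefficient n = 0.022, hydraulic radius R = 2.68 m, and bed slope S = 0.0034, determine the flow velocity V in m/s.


Manning's equation gives V = (1/n) * R^(2/3) * S^(1/2).
First, compute R^(2/3) = 2.68^(2/3) = 1.9294.
Next, S^(1/2) = 0.0034^(1/2) = 0.05831.
Then 1/n = 1/0.022 = 45.45.
V = 45.45 * 1.9294 * 0.05831 = 5.1138 m/s.

5.1138


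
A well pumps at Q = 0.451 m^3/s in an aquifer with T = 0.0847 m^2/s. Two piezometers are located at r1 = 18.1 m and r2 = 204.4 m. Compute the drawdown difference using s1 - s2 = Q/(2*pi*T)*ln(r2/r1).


Thiem equation: s1 - s2 = Q/(2*pi*T) * ln(r2/r1).
ln(r2/r1) = ln(204.4/18.1) = 2.4242.
Q/(2*pi*T) = 0.451 / (2*pi*0.0847) = 0.451 / 0.5322 = 0.8474.
s1 - s2 = 0.8474 * 2.4242 = 2.0544 m.

2.0544


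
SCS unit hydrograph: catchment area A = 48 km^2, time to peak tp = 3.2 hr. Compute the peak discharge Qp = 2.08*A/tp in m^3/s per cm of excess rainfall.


SCS formula: Qp = 2.08 * A / tp.
Qp = 2.08 * 48 / 3.2
   = 99.84 / 3.2
   = 31.2 m^3/s per cm.

31.2


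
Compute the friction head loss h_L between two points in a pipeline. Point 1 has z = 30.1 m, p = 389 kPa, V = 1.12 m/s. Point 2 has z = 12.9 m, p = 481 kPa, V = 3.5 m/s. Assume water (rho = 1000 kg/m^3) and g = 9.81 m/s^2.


Total head at each section: H = z + p/(rho*g) + V^2/(2g).
H1 = 30.1 + 389*1000/(1000*9.81) + 1.12^2/(2*9.81)
   = 30.1 + 39.653 + 0.0639
   = 69.817 m.
H2 = 12.9 + 481*1000/(1000*9.81) + 3.5^2/(2*9.81)
   = 12.9 + 49.032 + 0.6244
   = 62.556 m.
h_L = H1 - H2 = 69.817 - 62.556 = 7.261 m.

7.261


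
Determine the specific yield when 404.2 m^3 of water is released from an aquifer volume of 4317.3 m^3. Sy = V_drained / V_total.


Specific yield Sy = Volume drained / Total volume.
Sy = 404.2 / 4317.3
   = 0.0936.

0.0936


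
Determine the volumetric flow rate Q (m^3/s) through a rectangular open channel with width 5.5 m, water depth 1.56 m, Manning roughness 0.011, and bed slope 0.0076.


For a rectangular channel, the cross-sectional area A = b * y = 5.5 * 1.56 = 8.58 m^2.
The wetted perimeter P = b + 2y = 5.5 + 2*1.56 = 8.62 m.
Hydraulic radius R = A/P = 8.58/8.62 = 0.9954 m.
Velocity V = (1/n)*R^(2/3)*S^(1/2) = (1/0.011)*0.9954^(2/3)*0.0076^(1/2) = 7.9007 m/s.
Discharge Q = A * V = 8.58 * 7.9007 = 67.788 m^3/s.

67.788


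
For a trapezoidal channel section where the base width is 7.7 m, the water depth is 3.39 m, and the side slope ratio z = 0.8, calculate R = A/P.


For a trapezoidal section with side slope z:
A = (b + z*y)*y = (7.7 + 0.8*3.39)*3.39 = 35.297 m^2.
P = b + 2*y*sqrt(1 + z^2) = 7.7 + 2*3.39*sqrt(1 + 0.8^2) = 16.383 m.
R = A/P = 35.297 / 16.383 = 2.1545 m.

2.1545


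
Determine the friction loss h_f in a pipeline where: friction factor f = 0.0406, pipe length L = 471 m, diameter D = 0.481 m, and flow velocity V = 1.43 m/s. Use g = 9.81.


Darcy-Weisbach equation: h_f = f * (L/D) * V^2/(2g).
f * L/D = 0.0406 * 471/0.481 = 39.7559.
V^2/(2g) = 1.43^2 / (2*9.81) = 2.0449 / 19.62 = 0.1042 m.
h_f = 39.7559 * 0.1042 = 4.144 m.

4.144


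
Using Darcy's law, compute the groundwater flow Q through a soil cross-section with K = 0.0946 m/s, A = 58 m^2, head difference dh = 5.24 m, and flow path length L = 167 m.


Darcy's law: Q = K * A * i, where i = dh/L.
Hydraulic gradient i = 5.24 / 167 = 0.031377.
Q = 0.0946 * 58 * 0.031377
  = 0.1722 m^3/s.

0.1722


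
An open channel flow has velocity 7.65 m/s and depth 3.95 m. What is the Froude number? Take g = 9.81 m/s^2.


The Froude number is defined as Fr = V / sqrt(g*y).
g*y = 9.81 * 3.95 = 38.7495.
sqrt(g*y) = sqrt(38.7495) = 6.2249.
Fr = 7.65 / 6.2249 = 1.2289.

1.2289


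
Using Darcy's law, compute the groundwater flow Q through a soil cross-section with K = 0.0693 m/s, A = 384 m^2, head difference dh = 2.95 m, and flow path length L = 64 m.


Darcy's law: Q = K * A * i, where i = dh/L.
Hydraulic gradient i = 2.95 / 64 = 0.046094.
Q = 0.0693 * 384 * 0.046094
  = 1.2266 m^3/s.

1.2266


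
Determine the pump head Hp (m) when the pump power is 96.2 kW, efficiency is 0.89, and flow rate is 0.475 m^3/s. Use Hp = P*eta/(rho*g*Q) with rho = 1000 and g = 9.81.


Pump head formula: Hp = P * eta / (rho * g * Q).
Numerator: P * eta = 96.2 * 1000 * 0.89 = 85618.0 W.
Denominator: rho * g * Q = 1000 * 9.81 * 0.475 = 4659.75.
Hp = 85618.0 / 4659.75 = 18.37 m.

18.37


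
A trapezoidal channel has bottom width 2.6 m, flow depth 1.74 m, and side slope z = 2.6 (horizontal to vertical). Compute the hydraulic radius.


For a trapezoidal section with side slope z:
A = (b + z*y)*y = (2.6 + 2.6*1.74)*1.74 = 12.396 m^2.
P = b + 2*y*sqrt(1 + z^2) = 2.6 + 2*1.74*sqrt(1 + 2.6^2) = 12.294 m.
R = A/P = 12.396 / 12.294 = 1.0083 m.

1.0083


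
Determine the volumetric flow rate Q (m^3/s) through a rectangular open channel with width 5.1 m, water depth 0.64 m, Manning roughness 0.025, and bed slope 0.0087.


For a rectangular channel, the cross-sectional area A = b * y = 5.1 * 0.64 = 3.26 m^2.
The wetted perimeter P = b + 2y = 5.1 + 2*0.64 = 6.38 m.
Hydraulic radius R = A/P = 3.26/6.38 = 0.5116 m.
Velocity V = (1/n)*R^(2/3)*S^(1/2) = (1/0.025)*0.5116^(2/3)*0.0087^(1/2) = 2.3866 m/s.
Discharge Q = A * V = 3.26 * 2.3866 = 7.79 m^3/s.

7.79


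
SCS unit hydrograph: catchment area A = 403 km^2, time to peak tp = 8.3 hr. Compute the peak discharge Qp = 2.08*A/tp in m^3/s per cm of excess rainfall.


SCS formula: Qp = 2.08 * A / tp.
Qp = 2.08 * 403 / 8.3
   = 838.24 / 8.3
   = 100.99 m^3/s per cm.

100.99


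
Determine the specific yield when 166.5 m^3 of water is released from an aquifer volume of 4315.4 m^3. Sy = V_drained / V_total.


Specific yield Sy = Volume drained / Total volume.
Sy = 166.5 / 4315.4
   = 0.0386.

0.0386


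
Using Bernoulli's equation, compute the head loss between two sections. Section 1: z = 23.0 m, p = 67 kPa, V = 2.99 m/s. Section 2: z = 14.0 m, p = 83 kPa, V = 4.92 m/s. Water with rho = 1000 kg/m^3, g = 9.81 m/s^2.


Total head at each section: H = z + p/(rho*g) + V^2/(2g).
H1 = 23.0 + 67*1000/(1000*9.81) + 2.99^2/(2*9.81)
   = 23.0 + 6.83 + 0.4557
   = 30.285 m.
H2 = 14.0 + 83*1000/(1000*9.81) + 4.92^2/(2*9.81)
   = 14.0 + 8.461 + 1.2338
   = 23.695 m.
h_L = H1 - H2 = 30.285 - 23.695 = 6.591 m.

6.591


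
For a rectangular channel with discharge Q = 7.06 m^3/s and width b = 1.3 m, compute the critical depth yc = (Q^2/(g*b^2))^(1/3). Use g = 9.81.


Using yc = (Q^2 / (g * b^2))^(1/3):
Q^2 = 7.06^2 = 49.84.
g * b^2 = 9.81 * 1.3^2 = 9.81 * 1.69 = 16.58.
Q^2 / (g*b^2) = 49.84 / 16.58 = 3.006.
yc = 3.006^(1/3) = 1.4433 m.

1.4433


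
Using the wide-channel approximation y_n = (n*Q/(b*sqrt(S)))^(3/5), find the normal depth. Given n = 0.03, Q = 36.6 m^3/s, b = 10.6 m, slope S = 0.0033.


We use the wide-channel approximation y_n = (n*Q/(b*sqrt(S)))^(3/5).
sqrt(S) = sqrt(0.0033) = 0.057446.
Numerator: n*Q = 0.03 * 36.6 = 1.098.
Denominator: b*sqrt(S) = 10.6 * 0.057446 = 0.608928.
arg = 1.8032.
y_n = 1.8032^(3/5) = 1.4244 m.

1.4244


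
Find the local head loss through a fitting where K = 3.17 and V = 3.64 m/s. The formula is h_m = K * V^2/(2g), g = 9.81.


Minor loss formula: h_m = K * V^2/(2g).
V^2 = 3.64^2 = 13.2496.
V^2/(2g) = 13.2496 / 19.62 = 0.6753 m.
h_m = 3.17 * 0.6753 = 2.1407 m.

2.1407


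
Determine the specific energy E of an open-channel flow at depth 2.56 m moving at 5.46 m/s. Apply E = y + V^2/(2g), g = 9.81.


Specific energy E = y + V^2/(2g).
Velocity head = V^2/(2g) = 5.46^2 / (2*9.81) = 29.8116 / 19.62 = 1.5194 m.
E = 2.56 + 1.5194 = 4.0794 m.

4.0794


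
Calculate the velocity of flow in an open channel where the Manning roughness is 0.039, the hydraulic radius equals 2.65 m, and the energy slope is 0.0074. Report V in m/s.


Manning's equation gives V = (1/n) * R^(2/3) * S^(1/2).
First, compute R^(2/3) = 2.65^(2/3) = 1.915.
Next, S^(1/2) = 0.0074^(1/2) = 0.086023.
Then 1/n = 1/0.039 = 25.64.
V = 25.64 * 1.915 * 0.086023 = 4.2239 m/s.

4.2239


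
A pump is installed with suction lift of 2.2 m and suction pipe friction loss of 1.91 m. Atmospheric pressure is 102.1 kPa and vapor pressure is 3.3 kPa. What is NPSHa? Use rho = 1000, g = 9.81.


NPSHa = p_atm/(rho*g) - z_s - hf_s - p_vap/(rho*g).
p_atm/(rho*g) = 102.1*1000 / (1000*9.81) = 10.408 m.
p_vap/(rho*g) = 3.3*1000 / (1000*9.81) = 0.336 m.
NPSHa = 10.408 - 2.2 - 1.91 - 0.336
      = 5.96 m.

5.96


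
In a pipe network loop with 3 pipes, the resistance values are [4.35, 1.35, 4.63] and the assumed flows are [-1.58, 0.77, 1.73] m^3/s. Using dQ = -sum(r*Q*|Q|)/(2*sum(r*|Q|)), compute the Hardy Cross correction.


Numerator terms (r*Q*|Q|): 4.35*-1.58*|-1.58| = -10.8593; 1.35*0.77*|0.77| = 0.8004; 4.63*1.73*|1.73| = 13.8571.
Sum of numerator = 3.7982.
Denominator terms (r*|Q|): 4.35*|-1.58| = 6.873; 1.35*|0.77| = 1.0395; 4.63*|1.73| = 8.0099.
2 * sum of denominator = 2 * 15.9224 = 31.8448.
dQ = -3.7982 / 31.8448 = -0.1193 m^3/s.

-0.1193


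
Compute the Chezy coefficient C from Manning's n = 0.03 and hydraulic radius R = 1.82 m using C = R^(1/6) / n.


The Chezy coefficient relates to Manning's n through C = R^(1/6) / n.
R^(1/6) = 1.82^(1/6) = 1.104957.
C = 1.104957 / 0.03 = 36.83 m^(1/2)/s.

36.83


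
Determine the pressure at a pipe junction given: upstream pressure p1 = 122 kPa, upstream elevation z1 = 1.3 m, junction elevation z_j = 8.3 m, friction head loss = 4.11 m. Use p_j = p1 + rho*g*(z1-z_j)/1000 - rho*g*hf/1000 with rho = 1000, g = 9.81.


Junction pressure: p_j = p1 + rho*g*(z1 - z_j)/1000 - rho*g*hf/1000.
Elevation term = 1000*9.81*(1.3 - 8.3)/1000 = -68.67 kPa.
Friction term = 1000*9.81*4.11/1000 = 40.319 kPa.
p_j = 122 + -68.67 - 40.319 = 13.01 kPa.

13.01


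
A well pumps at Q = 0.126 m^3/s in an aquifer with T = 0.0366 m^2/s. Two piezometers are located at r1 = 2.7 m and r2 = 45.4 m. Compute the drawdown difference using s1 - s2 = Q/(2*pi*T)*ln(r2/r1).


Thiem equation: s1 - s2 = Q/(2*pi*T) * ln(r2/r1).
ln(r2/r1) = ln(45.4/2.7) = 2.8223.
Q/(2*pi*T) = 0.126 / (2*pi*0.0366) = 0.126 / 0.23 = 0.5479.
s1 - s2 = 0.5479 * 2.8223 = 1.5463 m.

1.5463


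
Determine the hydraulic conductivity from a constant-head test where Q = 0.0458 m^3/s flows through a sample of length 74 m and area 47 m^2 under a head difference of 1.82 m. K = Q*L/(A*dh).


From K = Q*L / (A*dh):
Numerator: Q*L = 0.0458 * 74 = 3.3892.
Denominator: A*dh = 47 * 1.82 = 85.54.
K = 3.3892 / 85.54 = 0.039621 m/s.

0.039621


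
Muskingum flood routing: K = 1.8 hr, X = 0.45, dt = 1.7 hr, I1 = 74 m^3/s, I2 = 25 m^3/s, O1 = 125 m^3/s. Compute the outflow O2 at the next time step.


Muskingum coefficients:
denom = 2*K*(1-X) + dt = 2*1.8*(1-0.45) + 1.7 = 3.68.
C0 = (dt - 2*K*X)/denom = (1.7 - 2*1.8*0.45)/3.68 = 0.0217.
C1 = (dt + 2*K*X)/denom = (1.7 + 2*1.8*0.45)/3.68 = 0.9022.
C2 = (2*K*(1-X) - dt)/denom = 0.0761.
O2 = C0*I2 + C1*I1 + C2*O1
   = 0.0217*25 + 0.9022*74 + 0.0761*125
   = 76.82 m^3/s.

76.82


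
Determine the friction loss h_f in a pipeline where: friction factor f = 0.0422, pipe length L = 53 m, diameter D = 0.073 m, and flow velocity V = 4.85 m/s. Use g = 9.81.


Darcy-Weisbach equation: h_f = f * (L/D) * V^2/(2g).
f * L/D = 0.0422 * 53/0.073 = 30.6384.
V^2/(2g) = 4.85^2 / (2*9.81) = 23.5225 / 19.62 = 1.1989 m.
h_f = 30.6384 * 1.1989 = 36.732 m.

36.732


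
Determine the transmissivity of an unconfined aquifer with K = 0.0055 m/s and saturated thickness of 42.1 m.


Transmissivity is defined as T = K * h.
T = 0.0055 * 42.1
  = 0.2316 m^2/s.

0.2316


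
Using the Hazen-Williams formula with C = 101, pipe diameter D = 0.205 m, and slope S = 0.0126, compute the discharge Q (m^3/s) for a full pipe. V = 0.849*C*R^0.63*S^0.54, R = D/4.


For a full circular pipe, R = D/4 = 0.205/4 = 0.0512 m.
V = 0.849 * 101 * 0.0512^0.63 * 0.0126^0.54
  = 0.849 * 101 * 0.153853 * 0.094232
  = 1.2432 m/s.
Pipe area A = pi*D^2/4 = pi*0.205^2/4 = 0.033 m^2.
Q = A * V = 0.033 * 1.2432 = 0.041 m^3/s.

0.041


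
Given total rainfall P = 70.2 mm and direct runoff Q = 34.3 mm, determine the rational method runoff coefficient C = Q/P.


The runoff coefficient C = runoff depth / rainfall depth.
C = 34.3 / 70.2
  = 0.4886.

0.4886


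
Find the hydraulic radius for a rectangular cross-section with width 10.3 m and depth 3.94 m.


For a rectangular section:
Flow area A = b * y = 10.3 * 3.94 = 40.58 m^2.
Wetted perimeter P = b + 2y = 10.3 + 2*3.94 = 18.18 m.
Hydraulic radius R = A/P = 40.58 / 18.18 = 2.2322 m.

2.2322


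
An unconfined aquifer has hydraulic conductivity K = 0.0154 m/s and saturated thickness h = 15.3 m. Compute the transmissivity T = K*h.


Transmissivity is defined as T = K * h.
T = 0.0154 * 15.3
  = 0.2356 m^2/s.

0.2356


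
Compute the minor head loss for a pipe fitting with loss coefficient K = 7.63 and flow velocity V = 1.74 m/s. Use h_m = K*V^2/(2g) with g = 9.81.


Minor loss formula: h_m = K * V^2/(2g).
V^2 = 1.74^2 = 3.0276.
V^2/(2g) = 3.0276 / 19.62 = 0.1543 m.
h_m = 7.63 * 0.1543 = 1.1774 m.

1.1774


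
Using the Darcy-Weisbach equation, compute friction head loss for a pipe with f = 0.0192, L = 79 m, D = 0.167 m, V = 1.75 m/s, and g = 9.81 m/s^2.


Darcy-Weisbach equation: h_f = f * (L/D) * V^2/(2g).
f * L/D = 0.0192 * 79/0.167 = 9.0826.
V^2/(2g) = 1.75^2 / (2*9.81) = 3.0625 / 19.62 = 0.1561 m.
h_f = 9.0826 * 0.1561 = 1.418 m.

1.418
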